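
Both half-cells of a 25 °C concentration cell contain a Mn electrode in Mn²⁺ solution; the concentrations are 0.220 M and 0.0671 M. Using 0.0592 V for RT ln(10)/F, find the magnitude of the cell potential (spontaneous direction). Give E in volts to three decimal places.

+0.015 V

For a concentration cell E°cell = 0. The 0.220 M side is the cathode (reduction is favoured where [Mn²⁺] is higher).
With n = 2, E = −(0.0592/2) log([Mn²⁺]ₐₙ/[Mn²⁺]꜀ₐₜ) = −(0.0592/2) log(0.0671/0.22) = −(0.0592/2)(-0.516) = +0.015 V.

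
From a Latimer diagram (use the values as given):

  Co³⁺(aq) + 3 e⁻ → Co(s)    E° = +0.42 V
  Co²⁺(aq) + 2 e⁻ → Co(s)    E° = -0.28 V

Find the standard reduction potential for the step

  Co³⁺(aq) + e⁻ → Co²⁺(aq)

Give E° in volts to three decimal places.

Sequential free energies add, so n₃E°₃ = n₁E°₁ + n₂E°₂.
With n₃ = 3, and the known step contributing 2×(-0.28) V, the unknown satisfies 1·E° = 3×(+0.42) − 2×(-0.28) = +1.820.
E° = +1.820 / 1 = +1.820 V.

+1.820 V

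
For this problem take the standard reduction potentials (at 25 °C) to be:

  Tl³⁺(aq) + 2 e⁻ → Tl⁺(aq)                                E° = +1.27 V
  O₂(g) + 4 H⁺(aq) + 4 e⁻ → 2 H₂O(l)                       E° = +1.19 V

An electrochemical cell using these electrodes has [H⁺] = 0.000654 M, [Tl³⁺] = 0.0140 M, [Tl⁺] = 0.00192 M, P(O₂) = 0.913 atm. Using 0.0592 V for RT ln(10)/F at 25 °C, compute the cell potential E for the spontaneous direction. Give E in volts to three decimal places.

Tl³⁺/Tl⁺ is the cathode (higher E°), O₂/H₂O the anode: E°cell = +1.27 − (+1.19) = +0.08 V, n = 4.
Overall: 2 Tl³⁺(aq) + 2 H₂O(l) → 2 Tl⁺(aq) + O₂(g) + 4 H⁺(aq)
Q = [Tl⁺]^2·P(O₂)·[H⁺]^4 / ([Tl³⁺]^2); log Q = -14.503.
E = E° − (0.0592/n) log Q = +0.08 − (0.0592/4)(-14.503) = +0.295 V.

+0.295 V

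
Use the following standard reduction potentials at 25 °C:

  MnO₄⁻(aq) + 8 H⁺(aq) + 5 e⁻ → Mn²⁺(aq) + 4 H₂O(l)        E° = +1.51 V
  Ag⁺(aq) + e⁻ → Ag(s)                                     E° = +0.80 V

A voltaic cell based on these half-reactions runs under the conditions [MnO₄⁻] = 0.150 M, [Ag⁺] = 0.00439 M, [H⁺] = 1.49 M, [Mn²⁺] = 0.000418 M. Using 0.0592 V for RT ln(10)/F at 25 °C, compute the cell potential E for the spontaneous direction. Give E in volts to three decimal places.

MnO₄⁻/Mn²⁺ is the cathode (higher E°), Ag⁺/Ag the anode: E°cell = +1.51 − (+0.80) = +0.71 V, n = 5.
Overall: MnO₄⁻(aq) + 8 H⁺(aq) + 5 Ag(s) → Mn²⁺(aq) + 4 H₂O(l) + 5 Ag⁺(aq)
Q = [Mn²⁺]·[Ag⁺]^5 / ([MnO₄⁻]·[H⁺]^8); log Q = -15.728.
E = E° − (0.0592/n) log Q = +0.71 − (0.0592/5)(-15.728) = +0.896 V.

+0.896 V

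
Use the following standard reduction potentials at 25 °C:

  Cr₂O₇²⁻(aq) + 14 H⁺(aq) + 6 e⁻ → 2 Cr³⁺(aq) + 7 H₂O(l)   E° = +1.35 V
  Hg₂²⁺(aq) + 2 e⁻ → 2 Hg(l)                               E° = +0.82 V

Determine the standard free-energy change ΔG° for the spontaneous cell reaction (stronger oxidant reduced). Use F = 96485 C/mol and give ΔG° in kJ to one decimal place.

Cr₂O₇²⁻/Cr³⁺ (E° = +1.35 V) is the cathode; Hg₂²⁺/Hg (E° = +0.82 V) is the anode, so E°cell = +0.53 V.
Balancing electrons gives n = 6 (lcm of 6 and 2).
ΔG° = −nFE° = −(6)(96485)(+0.53) = -306,822 J = -306.8 kJ.

-306.8 kJ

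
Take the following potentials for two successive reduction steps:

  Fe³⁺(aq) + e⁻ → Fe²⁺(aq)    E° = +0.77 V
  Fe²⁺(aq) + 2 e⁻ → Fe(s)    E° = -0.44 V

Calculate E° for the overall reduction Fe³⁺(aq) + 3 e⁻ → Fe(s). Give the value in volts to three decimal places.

-0.037 V

Standard free energies of sequential steps add: ΔG°₃ = ΔG°₁ + ΔG°₂, so n₃E°₃ = n₁E°₁ + n₂E°₂.
E°₃ = (1×+0.77 + 2×-0.44) / 3 = (-0.110) / 3 = -0.037 V.
Simply averaging or adding the two E° values would be wrong; the electron-weighted sum is required.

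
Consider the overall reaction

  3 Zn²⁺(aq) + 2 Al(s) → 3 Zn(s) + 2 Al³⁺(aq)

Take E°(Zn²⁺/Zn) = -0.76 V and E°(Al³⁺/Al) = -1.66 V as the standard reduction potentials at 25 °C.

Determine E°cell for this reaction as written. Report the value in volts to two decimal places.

+0.90 V

The Zn²⁺/Zn couple has the higher reduction potential, so it is the cathode; Al³⁺/Al is oxidised at the anode.
E°cell = E°(cathode) − E°(anode) = (-0.76) − (-1.66) = +0.90 V.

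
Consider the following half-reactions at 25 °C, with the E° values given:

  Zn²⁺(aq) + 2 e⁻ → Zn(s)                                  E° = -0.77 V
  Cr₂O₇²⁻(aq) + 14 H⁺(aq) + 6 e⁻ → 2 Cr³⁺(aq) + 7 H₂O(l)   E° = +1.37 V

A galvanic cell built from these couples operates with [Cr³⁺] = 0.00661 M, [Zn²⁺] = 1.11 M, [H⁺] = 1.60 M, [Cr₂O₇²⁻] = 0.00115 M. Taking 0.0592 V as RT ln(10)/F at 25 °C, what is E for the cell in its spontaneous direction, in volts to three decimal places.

+2.181 V

Cr₂O₇²⁻/Cr³⁺ is the cathode (higher E°), Zn²⁺/Zn the anode: E°cell = +1.37 − (-0.77) = +2.14 V, n = 6.
Overall: Cr₂O₇²⁻(aq) + 14 H⁺(aq) + 3 Zn(s) → 2 Cr³⁺(aq) + 7 H₂O(l) + 3 Zn²⁺(aq)
Q = [Cr³⁺]^2·[Zn²⁺]^3 / ([Cr₂O₇²⁻]·[H⁺]^14); log Q = -4.142.
E = E° − (0.0592/n) log Q = +2.14 − (0.0592/6)(-4.142) = +2.181 V.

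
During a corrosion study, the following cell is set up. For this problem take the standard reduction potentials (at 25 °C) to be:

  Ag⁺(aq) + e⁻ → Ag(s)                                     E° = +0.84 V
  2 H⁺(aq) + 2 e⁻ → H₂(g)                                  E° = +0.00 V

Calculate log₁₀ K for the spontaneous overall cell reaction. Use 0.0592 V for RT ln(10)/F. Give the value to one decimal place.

28.4

Cathode: Ag⁺/Ag; anode: H⁺/H₂. E°cell = +0.84 V, n = 2.
log K = nE°cell / 0.0592 = (2)(+0.84) / 0.0592 = 28.4.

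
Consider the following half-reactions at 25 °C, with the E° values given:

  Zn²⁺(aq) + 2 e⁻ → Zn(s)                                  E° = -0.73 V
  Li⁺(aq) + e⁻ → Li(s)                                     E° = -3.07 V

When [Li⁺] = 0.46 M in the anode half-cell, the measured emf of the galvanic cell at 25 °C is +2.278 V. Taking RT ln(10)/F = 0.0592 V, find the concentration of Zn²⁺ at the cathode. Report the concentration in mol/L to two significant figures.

0.0017 M

Zn²⁺/Zn is the cathode, Li⁺/Li the anode: E°cell = +2.34 V, n = 2.
Overall reaction: Zn²⁺(aq) + 2 Li(s) → Zn(s) + 2 Li⁺(aq); Q = [Li⁺]^2/[Zn²⁺]^1.
From E = E° − (0.0592/n) log Q: log Q = (E° − E)·n/0.0592 = (+2.34 − (+2.278))·2/0.0592 = 2.0946.
So 1·log[Zn²⁺] = 2·log(0.46) − log Q = -0.6745 − (2.0946) = -2.7691; [Zn²⁺] = 10^(-2.7691) ≈ 0.0017 M.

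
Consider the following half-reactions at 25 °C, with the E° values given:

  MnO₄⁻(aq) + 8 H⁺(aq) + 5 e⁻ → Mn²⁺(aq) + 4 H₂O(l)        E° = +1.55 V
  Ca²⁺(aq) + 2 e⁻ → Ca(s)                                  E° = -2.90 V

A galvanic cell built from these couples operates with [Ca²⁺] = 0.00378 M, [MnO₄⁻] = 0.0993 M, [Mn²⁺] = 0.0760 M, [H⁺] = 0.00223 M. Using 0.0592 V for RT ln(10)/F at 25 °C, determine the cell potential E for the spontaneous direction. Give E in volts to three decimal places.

MnO₄⁻/Mn²⁺ is the cathode (higher E°), Ca²⁺/Ca the anode: E°cell = +1.55 − (-2.90) = +4.45 V, n = 10.
Overall: 2 MnO₄⁻(aq) + 16 H⁺(aq) + 5 Ca(s) → 2 Mn²⁺(aq) + 8 H₂O(l) + 5 Ca²⁺(aq)
Q = [Mn²⁺]^2·[Ca²⁺]^5 / ([MnO₄⁻]^2·[H⁺]^16); log Q = 30.082.
E = E° − (0.0592/n) log Q = +4.45 − (0.0592/10)(30.082) = +4.272 V.

+4.272 V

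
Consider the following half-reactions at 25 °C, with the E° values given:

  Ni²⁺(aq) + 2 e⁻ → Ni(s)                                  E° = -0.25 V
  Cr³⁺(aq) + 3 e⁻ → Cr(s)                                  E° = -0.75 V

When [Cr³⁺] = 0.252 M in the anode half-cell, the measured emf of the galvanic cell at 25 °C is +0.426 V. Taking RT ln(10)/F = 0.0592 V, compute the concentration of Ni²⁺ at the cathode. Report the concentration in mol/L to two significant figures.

0.0013 M

Ni²⁺/Ni is the cathode, Cr³⁺/Cr the anode: E°cell = +0.50 V, n = 6.
Overall reaction: 3 Ni²⁺(aq) + 2 Cr(s) → 3 Ni(s) + 2 Cr³⁺(aq); Q = [Cr³⁺]^2/[Ni²⁺]^3.
From E = E° − (0.0592/n) log Q: log Q = (E° − E)·n/0.0592 = (+0.50 − (+0.426))·6/0.0592 = 7.5000.
So 3·log[Ni²⁺] = 2·log(0.252) − log Q = -1.1972 − (7.5000) = -8.6972; log[Ni²⁺] = -8.6972 / 3 = -2.8991; [Ni²⁺] = 10^(-2.8991) ≈ 0.0013 M.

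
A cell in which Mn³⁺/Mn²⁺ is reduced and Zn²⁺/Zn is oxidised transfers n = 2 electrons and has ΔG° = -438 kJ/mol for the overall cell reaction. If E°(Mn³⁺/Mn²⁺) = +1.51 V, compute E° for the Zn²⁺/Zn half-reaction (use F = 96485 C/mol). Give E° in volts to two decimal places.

-0.76 V

E°cell = −ΔG°/(nF) = −(-438×10³)/((2)(96485)) = +2.270 V.
Since Mn³⁺/Mn²⁺ is the cathode and Zn²⁺/Zn the anode, E°cell = E°(Mn³⁺/Mn²⁺) − E°(Zn²⁺/Zn).
So E°(Zn²⁺/Zn) = E°(Mn³⁺/Mn²⁺) − E°cell = (+1.51) − (+2.270) = -0.76 V.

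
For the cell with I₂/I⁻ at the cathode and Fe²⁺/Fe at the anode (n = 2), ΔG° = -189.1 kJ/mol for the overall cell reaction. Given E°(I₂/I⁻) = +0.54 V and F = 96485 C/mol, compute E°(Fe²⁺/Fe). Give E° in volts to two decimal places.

E°cell = −ΔG°/(nF) = −(-189.1×10³)/((2)(96485)) = +0.980 V.
Since I₂/I⁻ is the cathode and Fe²⁺/Fe the anode, E°cell = E°(I₂/I⁻) − E°(Fe²⁺/Fe).
So E°(Fe²⁺/Fe) = E°(I₂/I⁻) − E°cell = (+0.54) − (+0.980) = -0.44 V.

-0.44 V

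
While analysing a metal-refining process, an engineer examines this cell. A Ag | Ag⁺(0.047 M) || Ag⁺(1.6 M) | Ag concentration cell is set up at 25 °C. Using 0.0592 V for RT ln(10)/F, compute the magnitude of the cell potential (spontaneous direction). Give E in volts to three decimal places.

+0.091 V

For a concentration cell E°cell = 0. The 1.6 M side is the cathode (reduction is favoured where [Ag⁺] is higher).
With n = 1, E = −(0.0592/1) log([Ag⁺]ₐₙ/[Ag⁺]꜀ₐₜ) = −(0.0592/1) log(0.047/1.6) = −(0.0592/1)(-1.532) = +0.091 V.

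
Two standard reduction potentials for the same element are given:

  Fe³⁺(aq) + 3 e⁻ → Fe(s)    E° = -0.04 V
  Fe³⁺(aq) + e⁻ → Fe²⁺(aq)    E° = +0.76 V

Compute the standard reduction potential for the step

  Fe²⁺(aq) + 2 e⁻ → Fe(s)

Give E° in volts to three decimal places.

-0.440 V

Sequential free energies add, so n₃E°₃ = n₁E°₁ + n₂E°₂.
With n₃ = 3, and the known step contributing 1×(+0.76) V, the unknown satisfies 2·E° = 3×(-0.04) − 1×(+0.76) = -0.880.
E° = -0.880 / 2 = -0.440 V.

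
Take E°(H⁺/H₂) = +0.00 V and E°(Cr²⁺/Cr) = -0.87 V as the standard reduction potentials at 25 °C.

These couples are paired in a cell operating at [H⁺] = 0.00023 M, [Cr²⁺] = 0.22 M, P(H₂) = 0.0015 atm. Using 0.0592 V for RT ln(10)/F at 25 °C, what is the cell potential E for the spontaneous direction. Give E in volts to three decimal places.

+0.758 V

H⁺/H₂ is the cathode (higher E°), Cr²⁺/Cr the anode: E°cell = +0.00 − (-0.87) = +0.87 V, n = 2.
Overall: 2 H⁺(aq) + Cr(s) → H₂(g) + Cr²⁺(aq)
Q = P(H₂)·[Cr²⁺] / ([H⁺]^2); log Q = 3.795.
E = E° − (0.0592/n) log Q = +0.87 − (0.0592/2)(3.795) = +0.758 V.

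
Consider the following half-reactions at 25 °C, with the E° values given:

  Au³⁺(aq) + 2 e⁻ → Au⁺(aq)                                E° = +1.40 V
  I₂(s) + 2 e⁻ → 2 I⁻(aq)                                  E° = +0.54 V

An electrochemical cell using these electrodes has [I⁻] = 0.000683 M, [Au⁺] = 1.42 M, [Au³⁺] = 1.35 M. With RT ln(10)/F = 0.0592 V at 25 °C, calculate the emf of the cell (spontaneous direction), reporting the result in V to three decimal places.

+0.672 V

Au³⁺/Au⁺ is the cathode (higher E°), I₂/I⁻ the anode: E°cell = +1.40 − (+0.54) = +0.86 V, n = 2.
Overall: Au³⁺(aq) + 2 I⁻(aq) → Au⁺(aq) + I₂(s)
Q = [Au⁺] / ([Au³⁺]·[I⁻]^2); log Q = 6.353.
E = E° − (0.0592/n) log Q = +0.86 − (0.0592/2)(6.353) = +0.672 V.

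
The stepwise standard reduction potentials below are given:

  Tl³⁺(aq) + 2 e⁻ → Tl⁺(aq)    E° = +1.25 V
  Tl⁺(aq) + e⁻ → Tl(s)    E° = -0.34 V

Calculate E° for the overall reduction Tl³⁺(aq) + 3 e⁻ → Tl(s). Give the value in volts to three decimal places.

Since ΔG° = −nFE° is additive over sequential reductions, n₃E°₃ = n₁E°₁ + n₂E°₂.
E°₃ = (2×+1.25 + 1×-0.34) / 3 = (+2.160) / 3 = +0.720 V.

+0.720 V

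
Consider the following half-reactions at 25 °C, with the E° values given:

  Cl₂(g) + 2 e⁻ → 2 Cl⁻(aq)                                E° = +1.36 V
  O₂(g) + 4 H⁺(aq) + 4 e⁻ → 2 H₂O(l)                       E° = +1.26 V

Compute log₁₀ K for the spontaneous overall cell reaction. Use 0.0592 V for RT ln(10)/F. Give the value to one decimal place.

6.8

Cathode: Cl₂/Cl⁻; anode: O₂/H₂O. E°cell = +0.10 V, n = 4.
log K = nE°cell / 0.0592 = (4)(+0.10) / 0.0592 = 6.8.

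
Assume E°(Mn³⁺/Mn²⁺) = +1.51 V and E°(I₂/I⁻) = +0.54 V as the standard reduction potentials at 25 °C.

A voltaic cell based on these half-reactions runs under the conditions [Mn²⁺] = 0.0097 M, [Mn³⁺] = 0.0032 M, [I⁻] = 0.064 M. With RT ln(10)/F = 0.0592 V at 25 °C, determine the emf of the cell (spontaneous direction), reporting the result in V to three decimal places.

+0.871 V

Mn³⁺/Mn²⁺ is the cathode (higher E°), I₂/I⁻ the anode: E°cell = +1.51 − (+0.54) = +0.97 V, n = 2.
Overall: 2 Mn³⁺(aq) + 2 I⁻(aq) → 2 Mn²⁺(aq) + I₂(s)
Q = [Mn²⁺]^2 / ([Mn³⁺]^2·[I⁻]^2); log Q = 3.351.
E = E° − (0.0592/n) log Q = +0.97 − (0.0592/2)(3.351) = +0.871 V.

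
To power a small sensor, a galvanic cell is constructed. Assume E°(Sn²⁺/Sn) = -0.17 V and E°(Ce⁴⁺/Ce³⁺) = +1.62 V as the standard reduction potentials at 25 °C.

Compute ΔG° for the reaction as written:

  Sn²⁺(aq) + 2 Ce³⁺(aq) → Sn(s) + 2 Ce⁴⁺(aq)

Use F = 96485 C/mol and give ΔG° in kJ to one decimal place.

As written, Sn²⁺/Sn is reduced (cathode) and Ce⁴⁺/Ce³⁺ is oxidised (anode), so E°cell = (-0.17) − (+1.62) = -1.79 V.
Balancing electrons gives n = 2.
ΔG° = −nFE° = −(2)(96485)(-1.79) = 345,416 J = +345.4 kJ.

+345.4 kJ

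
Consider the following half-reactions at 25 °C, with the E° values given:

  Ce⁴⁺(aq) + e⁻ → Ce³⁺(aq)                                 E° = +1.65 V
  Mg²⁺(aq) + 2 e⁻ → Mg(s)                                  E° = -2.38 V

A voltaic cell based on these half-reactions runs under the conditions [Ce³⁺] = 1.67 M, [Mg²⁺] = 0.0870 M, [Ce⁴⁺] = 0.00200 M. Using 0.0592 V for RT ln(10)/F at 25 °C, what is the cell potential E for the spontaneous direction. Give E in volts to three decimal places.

+3.888 V

Ce⁴⁺/Ce³⁺ is the cathode (higher E°), Mg²⁺/Mg the anode: E°cell = +1.65 − (-2.38) = +4.03 V, n = 2.
Overall: 2 Ce⁴⁺(aq) + Mg(s) → 2 Ce³⁺(aq) + Mg²⁺(aq)
Q = [Ce³⁺]^2·[Mg²⁺] / ([Ce⁴⁺]^2); log Q = 4.783.
E = E° − (0.0592/n) log Q = +4.03 − (0.0592/2)(4.783) = +3.888 V.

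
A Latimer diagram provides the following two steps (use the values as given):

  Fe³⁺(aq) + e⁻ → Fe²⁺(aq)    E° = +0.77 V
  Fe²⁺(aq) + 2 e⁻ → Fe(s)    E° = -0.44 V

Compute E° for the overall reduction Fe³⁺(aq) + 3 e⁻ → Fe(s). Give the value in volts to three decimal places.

Standard free energies of sequential steps add: ΔG°₃ = ΔG°₁ + ΔG°₂, so n₃E°₃ = n₁E°₁ + n₂E°₂.
E°₃ = (1×+0.77 + 2×-0.44) / 3 = (-0.110) / 3 = -0.037 V.
Simply averaging or adding the two E° values would be wrong; the electron-weighted sum is required.

-0.037 V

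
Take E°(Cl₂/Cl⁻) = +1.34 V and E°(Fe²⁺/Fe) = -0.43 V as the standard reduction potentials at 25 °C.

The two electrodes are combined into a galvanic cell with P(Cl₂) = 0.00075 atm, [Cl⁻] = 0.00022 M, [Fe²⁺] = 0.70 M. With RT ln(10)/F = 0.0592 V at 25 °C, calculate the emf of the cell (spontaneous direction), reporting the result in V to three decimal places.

+1.899 V

Cl₂/Cl⁻ is the cathode (higher E°), Fe²⁺/Fe the anode: E°cell = +1.34 − (-0.43) = +1.77 V, n = 2.
Overall: Cl₂(g) + Fe(s) → 2 Cl⁻(aq) + Fe²⁺(aq)
Q = [Cl⁻]^2·[Fe²⁺] / (P(Cl₂)); log Q = -4.345.
E = E° − (0.0592/n) log Q = +1.77 − (0.0592/2)(-4.345) = +1.899 V.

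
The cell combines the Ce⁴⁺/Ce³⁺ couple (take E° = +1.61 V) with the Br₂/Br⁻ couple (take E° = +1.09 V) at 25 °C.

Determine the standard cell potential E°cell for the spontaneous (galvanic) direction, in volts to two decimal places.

+0.52 V

The Ce⁴⁺/Ce³⁺ couple has the higher reduction potential, so it is the cathode; Br₂/Br⁻ is oxidised at the anode.
E°cell = E°(cathode) − E°(anode) = (+1.61) − (+1.09) = +0.52 V.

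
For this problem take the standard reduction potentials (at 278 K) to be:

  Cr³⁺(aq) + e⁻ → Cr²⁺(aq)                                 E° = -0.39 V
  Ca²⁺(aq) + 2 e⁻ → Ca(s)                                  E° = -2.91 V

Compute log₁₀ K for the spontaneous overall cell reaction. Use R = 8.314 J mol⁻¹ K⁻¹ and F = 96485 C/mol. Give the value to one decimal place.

Cathode: Cr³⁺/Cr²⁺; anode: Ca²⁺/Ca. E°cell = (-0.39) − (-2.91) = +2.52 V, with n = 2.
ΔG° = −nFE° = −RT ln K, so ln K = nFE°/(RT) = (2)(96485)(+2.52) / ((8.314)(278)) = 210.395.
log₁₀ K = 210.395 / ln 10 = 91.4.

91.4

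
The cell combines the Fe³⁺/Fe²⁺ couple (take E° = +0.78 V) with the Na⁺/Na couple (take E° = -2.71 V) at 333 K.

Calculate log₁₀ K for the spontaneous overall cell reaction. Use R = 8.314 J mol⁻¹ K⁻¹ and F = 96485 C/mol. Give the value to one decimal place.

52.8

Cathode: Fe³⁺/Fe²⁺; anode: Na⁺/Na. E°cell = (+0.78) − (-2.71) = +3.49 V, with n = 1.
ΔG° = −nFE° = −RT ln K, so ln K = nFE°/(RT) = (1)(96485)(+3.49) / ((8.314)(333)) = 121.627.
log₁₀ K = 121.627 / ln 10 = 52.8.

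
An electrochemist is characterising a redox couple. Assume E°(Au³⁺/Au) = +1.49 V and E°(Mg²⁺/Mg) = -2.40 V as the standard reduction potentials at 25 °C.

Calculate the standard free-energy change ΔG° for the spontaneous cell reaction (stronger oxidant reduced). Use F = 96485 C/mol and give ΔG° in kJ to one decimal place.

-2252.0 kJ

Au³⁺/Au (E° = +1.49 V) is the cathode; Mg²⁺/Mg (E° = -2.40 V) is the anode, so E°cell = +3.89 V.
Balancing electrons gives n = 6 (lcm of 3 and 2).
ΔG° = −nFE° = −(6)(96485)(+3.89) = -2,251,960 J = -2252.0 kJ.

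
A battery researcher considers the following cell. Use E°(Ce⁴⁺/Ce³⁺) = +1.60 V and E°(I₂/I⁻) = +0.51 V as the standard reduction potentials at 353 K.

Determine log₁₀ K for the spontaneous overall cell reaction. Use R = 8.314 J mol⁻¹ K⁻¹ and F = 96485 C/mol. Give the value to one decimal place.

Cathode: Ce⁴⁺/Ce³⁺; anode: I₂/I⁻. E°cell = (+1.60) − (+0.51) = +1.09 V, with n = 2.
ΔG° = −nFE° = −RT ln K, so ln K = nFE°/(RT) = (2)(96485)(+1.09) / ((8.314)(353)) = 71.669.
log₁₀ K = 71.669 / ln 10 = 31.1.

31.1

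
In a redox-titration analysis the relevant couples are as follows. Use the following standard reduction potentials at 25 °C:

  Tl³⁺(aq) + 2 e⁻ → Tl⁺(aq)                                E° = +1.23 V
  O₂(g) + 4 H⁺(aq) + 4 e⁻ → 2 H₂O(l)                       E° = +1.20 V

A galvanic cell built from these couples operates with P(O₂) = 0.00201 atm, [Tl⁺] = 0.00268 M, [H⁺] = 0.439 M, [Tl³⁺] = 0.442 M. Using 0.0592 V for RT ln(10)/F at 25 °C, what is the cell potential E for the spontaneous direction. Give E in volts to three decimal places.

Tl³⁺/Tl⁺ is the cathode (higher E°), O₂/H₂O the anode: E°cell = +1.23 − (+1.20) = +0.03 V, n = 4.
Overall: 2 Tl³⁺(aq) + 2 H₂O(l) → 2 Tl⁺(aq) + O₂(g) + 4 H⁺(aq)
Q = [Tl⁺]^2·P(O₂)·[H⁺]^4 / ([Tl³⁺]^2); log Q = -8.562.
E = E° − (0.0592/n) log Q = +0.03 − (0.0592/4)(-8.562) = +0.157 V.

+0.157 V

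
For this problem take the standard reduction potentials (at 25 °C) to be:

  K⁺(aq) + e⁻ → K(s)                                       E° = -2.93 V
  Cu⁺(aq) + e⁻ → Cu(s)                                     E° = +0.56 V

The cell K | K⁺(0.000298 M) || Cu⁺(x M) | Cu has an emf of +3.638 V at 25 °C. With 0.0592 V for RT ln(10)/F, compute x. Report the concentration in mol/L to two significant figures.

0.094 M

Cu⁺/Cu is the cathode, K⁺/K the anode: E°cell = +3.49 V, n = 1.
Overall reaction: Cu⁺(aq) + K(s) → Cu(s) + K⁺(aq); Q = [K⁺]^1/[Cu⁺]^1.
From E = E° − (0.0592/n) log Q: log Q = (E° − E)·n/0.0592 = (+3.49 − (+3.638))·1/0.0592 = -2.5000.
So 1·log[Cu⁺] = 1·log(0.000298) − log Q = -3.5258 − (-2.5000) = -1.0258; [Cu⁺] = 10^(-1.0258) ≈ 0.094 M.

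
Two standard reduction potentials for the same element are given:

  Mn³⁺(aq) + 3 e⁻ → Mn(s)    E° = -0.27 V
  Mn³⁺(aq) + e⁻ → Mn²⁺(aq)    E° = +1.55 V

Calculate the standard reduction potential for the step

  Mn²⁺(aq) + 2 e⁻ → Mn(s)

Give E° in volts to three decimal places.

-1.180 V

Sequential free energies add, so n₃E°₃ = n₁E°₁ + n₂E°₂.
With n₃ = 3, and the known step contributing 1×(+1.55) V, the unknown satisfies 2·E° = 3×(-0.27) − 1×(+1.55) = -2.360.
E° = -2.360 / 2 = -1.180 V.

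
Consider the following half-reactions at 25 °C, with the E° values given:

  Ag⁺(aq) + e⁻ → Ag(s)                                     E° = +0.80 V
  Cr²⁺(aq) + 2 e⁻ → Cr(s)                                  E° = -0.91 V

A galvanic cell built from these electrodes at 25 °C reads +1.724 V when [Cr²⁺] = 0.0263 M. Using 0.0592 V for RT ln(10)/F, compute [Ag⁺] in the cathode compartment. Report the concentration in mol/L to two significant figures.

0.28 M

Ag⁺/Ag is the cathode, Cr²⁺/Cr the anode: E°cell = +1.71 V, n = 2.
Overall reaction: 2 Ag⁺(aq) + Cr(s) → 2 Ag(s) + Cr²⁺(aq); Q = [Cr²⁺]^1/[Ag⁺]^2.
From E = E° − (0.0592/n) log Q: log Q = (E° − E)·n/0.0592 = (+1.71 − (+1.724))·2/0.0592 = -0.4730.
So 2·log[Ag⁺] = 1·log(0.0263) − log Q = -1.5800 − (-0.4730) = -1.1070; log[Ag⁺] = -1.1070 / 2 = -0.5535; [Ag⁺] = 10^(-0.5535) ≈ 0.28 M.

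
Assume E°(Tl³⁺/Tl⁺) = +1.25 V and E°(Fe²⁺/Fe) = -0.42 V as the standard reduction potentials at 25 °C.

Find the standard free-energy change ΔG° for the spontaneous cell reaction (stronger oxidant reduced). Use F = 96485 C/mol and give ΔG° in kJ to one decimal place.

-322.3 kJ

Tl³⁺/Tl⁺ (E° = +1.25 V) is the cathode; Fe²⁺/Fe (E° = -0.42 V) is the anode, so E°cell = +1.67 V.
Balancing electrons gives n = 2 (lcm of 2 and 2).
ΔG° = −nFE° = −(2)(96485)(+1.67) = -322,260 J = -322.3 kJ.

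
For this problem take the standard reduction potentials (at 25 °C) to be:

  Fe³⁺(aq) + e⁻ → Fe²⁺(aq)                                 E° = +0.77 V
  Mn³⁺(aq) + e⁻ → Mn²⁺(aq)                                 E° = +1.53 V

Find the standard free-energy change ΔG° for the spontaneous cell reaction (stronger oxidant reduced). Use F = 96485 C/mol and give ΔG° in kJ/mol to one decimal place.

Mn³⁺/Mn²⁺ (E° = +1.53 V) is the cathode; Fe³⁺/Fe²⁺ (E° = +0.77 V) is the anode, so E°cell = +0.76 V.
Balancing electrons gives n = 1 (lcm of 1 and 1).
ΔG° = −nFE° = −(1)(96485)(+0.76) = -73,329 J = -73.3 kJ/mol.

-73.3 kJ/mol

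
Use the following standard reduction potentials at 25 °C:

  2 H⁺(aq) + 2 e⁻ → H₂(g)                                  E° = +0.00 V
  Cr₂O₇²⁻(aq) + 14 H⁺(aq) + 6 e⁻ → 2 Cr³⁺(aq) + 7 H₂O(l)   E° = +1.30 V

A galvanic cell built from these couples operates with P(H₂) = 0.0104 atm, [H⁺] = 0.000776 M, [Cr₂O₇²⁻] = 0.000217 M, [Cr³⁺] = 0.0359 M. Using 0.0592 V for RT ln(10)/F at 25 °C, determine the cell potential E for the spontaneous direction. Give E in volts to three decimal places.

Cr₂O₇²⁻/Cr³⁺ is the cathode (higher E°), H⁺/H₂ the anode: E°cell = +1.30 − (+0.00) = +1.30 V, n = 6.
Overall: Cr₂O₇²⁻(aq) + 8 H⁺(aq) + 3 H₂(g) → 2 Cr³⁺(aq) + 7 H₂O(l)
Q = [Cr³⁺]^2 / ([Cr₂O₇²⁻]·[H⁺]^8·P(H₂)^3); log Q = 31.604.
E = E° − (0.0592/n) log Q = +1.30 − (0.0592/6)(31.604) = +0.988 V.

+0.988 V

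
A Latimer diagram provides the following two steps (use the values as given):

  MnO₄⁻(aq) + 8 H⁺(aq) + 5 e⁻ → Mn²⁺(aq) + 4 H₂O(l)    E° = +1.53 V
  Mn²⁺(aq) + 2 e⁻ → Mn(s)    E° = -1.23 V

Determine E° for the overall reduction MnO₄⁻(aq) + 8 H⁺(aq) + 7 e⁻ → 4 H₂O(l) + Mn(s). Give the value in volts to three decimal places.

Since ΔG° = −nFE° is additive over sequential reductions, n₃E°₃ = n₁E°₁ + n₂E°₂.
E°₃ = (5×+1.53 + 2×-1.23) / 7 = (+5.190) / 7 = +0.741 V.

+0.741 V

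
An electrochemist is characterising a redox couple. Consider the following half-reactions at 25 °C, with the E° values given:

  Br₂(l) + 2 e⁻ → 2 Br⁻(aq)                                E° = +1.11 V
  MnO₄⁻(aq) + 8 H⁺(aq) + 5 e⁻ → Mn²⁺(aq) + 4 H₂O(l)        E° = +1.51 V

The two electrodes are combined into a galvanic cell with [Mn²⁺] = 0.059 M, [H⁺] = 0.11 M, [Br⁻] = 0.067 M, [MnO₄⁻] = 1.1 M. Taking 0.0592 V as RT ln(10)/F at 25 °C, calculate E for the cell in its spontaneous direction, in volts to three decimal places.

+0.255 V

MnO₄⁻/Mn²⁺ is the cathode (higher E°), Br₂/Br⁻ the anode: E°cell = +1.51 − (+1.11) = +0.40 V, n = 10.
Overall: 2 MnO₄⁻(aq) + 16 H⁺(aq) + 10 Br⁻(aq) → 2 Mn²⁺(aq) + 8 H₂O(l) + 5 Br₂(l)
Q = [Mn²⁺]^2 / ([MnO₄⁻]^2·[H⁺]^16·[Br⁻]^10); log Q = 24.536.
E = E° − (0.0592/n) log Q = +0.40 − (0.0592/10)(24.536) = +0.255 V.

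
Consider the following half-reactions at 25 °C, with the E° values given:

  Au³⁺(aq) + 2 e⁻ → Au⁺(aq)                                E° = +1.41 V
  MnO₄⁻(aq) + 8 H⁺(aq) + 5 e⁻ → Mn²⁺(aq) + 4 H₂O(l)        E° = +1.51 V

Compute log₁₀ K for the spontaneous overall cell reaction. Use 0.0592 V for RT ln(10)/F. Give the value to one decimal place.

16.9

Cathode: MnO₄⁻/Mn²⁺; anode: Au³⁺/Au⁺. E°cell = +0.10 V, n = 10.
log K = nE°cell / 0.0592 = (10)(+0.10) / 0.0592 = 16.9.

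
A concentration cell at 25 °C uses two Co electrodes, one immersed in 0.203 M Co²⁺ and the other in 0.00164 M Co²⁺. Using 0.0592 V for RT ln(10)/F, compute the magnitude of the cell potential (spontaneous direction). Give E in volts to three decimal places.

For a concentration cell E°cell = 0. The 0.203 M side is the cathode (reduction is favoured where [Co²⁺] is higher).
With n = 2, E = −(0.0592/2) log([Co²⁺]ₐₙ/[Co²⁺]꜀ₐₜ) = −(0.0592/2) log(0.00164/0.203) = −(0.0592/2)(-2.093) = +0.062 V.

+0.062 V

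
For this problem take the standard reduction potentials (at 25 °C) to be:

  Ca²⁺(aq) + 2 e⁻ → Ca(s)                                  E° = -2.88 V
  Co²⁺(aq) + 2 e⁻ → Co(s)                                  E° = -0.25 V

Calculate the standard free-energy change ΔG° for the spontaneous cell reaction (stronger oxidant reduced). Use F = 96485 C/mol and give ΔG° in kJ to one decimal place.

-507.5 kJ

Co²⁺/Co (E° = -0.25 V) is the cathode; Ca²⁺/Ca (E° = -2.88 V) is the anode, so E°cell = +2.63 V.
Balancing electrons gives n = 2 (lcm of 2 and 2).
ΔG° = −nFE° = −(2)(96485)(+2.63) = -507,511 J = -507.5 kJ.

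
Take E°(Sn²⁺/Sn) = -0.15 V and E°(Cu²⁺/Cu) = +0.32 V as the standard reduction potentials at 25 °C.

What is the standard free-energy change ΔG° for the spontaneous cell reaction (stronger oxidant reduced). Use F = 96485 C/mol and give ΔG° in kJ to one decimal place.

-90.7 kJ

Cu²⁺/Cu (E° = +0.32 V) is the cathode; Sn²⁺/Sn (E° = -0.15 V) is the anode, so E°cell = +0.47 V.
Balancing electrons gives n = 2 (lcm of 2 and 2).
ΔG° = −nFE° = −(2)(96485)(+0.47) = -90,696 J = -90.7 kJ.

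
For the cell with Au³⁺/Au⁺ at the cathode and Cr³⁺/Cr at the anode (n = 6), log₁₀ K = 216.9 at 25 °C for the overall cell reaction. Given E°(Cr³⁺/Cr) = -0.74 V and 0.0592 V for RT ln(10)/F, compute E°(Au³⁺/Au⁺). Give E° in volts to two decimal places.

+1.40 V

E°cell = (0.0592/n)·log K = (0.0592/6)(216.9) = +2.140 V.
Since Au³⁺/Au⁺ is the cathode and Cr³⁺/Cr the anode, E°cell = E°(Au³⁺/Au⁺) − E°(Cr³⁺/Cr).
So E°(Au³⁺/Au⁺) = E°cell + E°(Cr³⁺/Cr) = +2.140 + (-0.74) = +1.40 V.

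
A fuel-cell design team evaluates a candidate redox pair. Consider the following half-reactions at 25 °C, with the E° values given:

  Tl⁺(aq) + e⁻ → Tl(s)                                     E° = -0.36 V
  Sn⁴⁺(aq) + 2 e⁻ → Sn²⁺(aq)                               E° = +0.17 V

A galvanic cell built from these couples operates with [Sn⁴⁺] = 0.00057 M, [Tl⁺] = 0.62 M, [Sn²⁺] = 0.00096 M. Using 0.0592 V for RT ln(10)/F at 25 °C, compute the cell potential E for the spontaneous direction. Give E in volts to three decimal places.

Sn⁴⁺/Sn²⁺ is the cathode (higher E°), Tl⁺/Tl the anode: E°cell = +0.17 − (-0.36) = +0.53 V, n = 2.
Overall: Sn⁴⁺(aq) + 2 Tl(s) → Sn²⁺(aq) + 2 Tl⁺(aq)
Q = [Sn²⁺]·[Tl⁺]^2 / ([Sn⁴⁺]); log Q = -0.189.
E = E° − (0.0592/n) log Q = +0.53 − (0.0592/2)(-0.189) = +0.536 V.

+0.536 V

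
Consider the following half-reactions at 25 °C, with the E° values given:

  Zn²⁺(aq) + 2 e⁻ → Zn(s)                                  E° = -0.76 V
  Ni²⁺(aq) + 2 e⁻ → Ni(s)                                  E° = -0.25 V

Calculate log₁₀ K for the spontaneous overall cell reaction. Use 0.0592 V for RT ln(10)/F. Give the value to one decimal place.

17.2

Cathode: Ni²⁺/Ni; anode: Zn²⁺/Zn. E°cell = +0.51 V, n = 2.
log K = nE°cell / 0.0592 = (2)(+0.51) / 0.0592 = 17.2.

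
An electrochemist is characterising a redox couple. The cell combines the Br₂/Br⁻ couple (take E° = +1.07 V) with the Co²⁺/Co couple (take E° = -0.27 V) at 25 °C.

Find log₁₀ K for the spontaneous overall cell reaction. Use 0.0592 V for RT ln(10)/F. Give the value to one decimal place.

Cathode: Br₂/Br⁻; anode: Co²⁺/Co. E°cell = +1.34 V, n = 2.
log K = nE°cell / 0.0592 = (2)(+1.34) / 0.0592 = 45.3.

45.3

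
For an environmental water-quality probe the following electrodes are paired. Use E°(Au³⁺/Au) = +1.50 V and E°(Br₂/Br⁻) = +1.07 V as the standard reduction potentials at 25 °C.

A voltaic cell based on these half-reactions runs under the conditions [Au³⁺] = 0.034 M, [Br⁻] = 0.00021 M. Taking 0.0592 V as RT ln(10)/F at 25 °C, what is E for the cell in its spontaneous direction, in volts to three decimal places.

+0.183 V

Au³⁺/Au is the cathode (higher E°), Br₂/Br⁻ the anode: E°cell = +1.50 − (+1.07) = +0.43 V, n = 6.
Overall: 2 Au³⁺(aq) + 6 Br⁻(aq) → 2 Au(s) + 3 Br₂(l)
Q = 1 / ([Au³⁺]^2·[Br⁻]^6); log Q = 25.004.
E = E° − (0.0592/n) log Q = +0.43 − (0.0592/6)(25.004) = +0.183 V.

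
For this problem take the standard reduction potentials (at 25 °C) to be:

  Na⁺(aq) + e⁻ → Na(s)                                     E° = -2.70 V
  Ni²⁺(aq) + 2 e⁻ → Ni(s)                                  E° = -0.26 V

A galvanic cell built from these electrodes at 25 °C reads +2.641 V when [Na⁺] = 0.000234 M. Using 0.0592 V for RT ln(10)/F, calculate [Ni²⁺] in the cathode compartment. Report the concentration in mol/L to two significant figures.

Ni²⁺/Ni is the cathode, Na⁺/Na the anode: E°cell = +2.44 V, n = 2.
Overall reaction: Ni²⁺(aq) + 2 Na(s) → Ni(s) + 2 Na⁺(aq); Q = [Na⁺]^2/[Ni²⁺]^1.
From E = E° − (0.0592/n) log Q: log Q = (E° − E)·n/0.0592 = (+2.44 − (+2.641))·2/0.0592 = -6.7905.
So 1·log[Ni²⁺] = 2·log(0.000234) − log Q = -7.2616 − (-6.7905) = -0.4711; [Ni²⁺] = 10^(-0.4711) ≈ 0.34 M.

0.34 M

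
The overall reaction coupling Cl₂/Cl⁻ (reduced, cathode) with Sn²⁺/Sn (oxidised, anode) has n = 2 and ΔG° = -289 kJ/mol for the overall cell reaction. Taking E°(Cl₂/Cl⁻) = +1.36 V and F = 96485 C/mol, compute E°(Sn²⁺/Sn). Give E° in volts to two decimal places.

E°cell = −ΔG°/(nF) = −(-289×10³)/((2)(96485)) = +1.498 V.
Since Cl₂/Cl⁻ is the cathode and Sn²⁺/Sn the anode, E°cell = E°(Cl₂/Cl⁻) − E°(Sn²⁺/Sn).
So E°(Sn²⁺/Sn) = E°(Cl₂/Cl⁻) − E°cell = (+1.36) − (+1.498) = -0.14 V.

-0.14 V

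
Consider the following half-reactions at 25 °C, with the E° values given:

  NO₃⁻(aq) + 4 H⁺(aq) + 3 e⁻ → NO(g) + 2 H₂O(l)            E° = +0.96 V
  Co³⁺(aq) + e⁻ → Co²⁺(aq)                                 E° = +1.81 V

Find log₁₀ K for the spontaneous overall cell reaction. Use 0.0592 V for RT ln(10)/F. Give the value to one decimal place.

43.1

Cathode: Co³⁺/Co²⁺; anode: NO₃⁻/NO. E°cell = +0.85 V, n = 3.
log K = nE°cell / 0.0592 = (3)(+0.85) / 0.0592 = 43.1.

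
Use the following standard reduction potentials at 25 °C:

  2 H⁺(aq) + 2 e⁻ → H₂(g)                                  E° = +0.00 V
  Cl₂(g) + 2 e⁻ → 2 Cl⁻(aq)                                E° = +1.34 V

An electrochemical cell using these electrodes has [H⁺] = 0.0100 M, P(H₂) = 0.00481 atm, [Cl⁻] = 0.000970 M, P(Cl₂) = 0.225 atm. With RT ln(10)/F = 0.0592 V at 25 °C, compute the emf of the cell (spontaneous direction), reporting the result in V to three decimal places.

Cl₂/Cl⁻ is the cathode (higher E°), H⁺/H₂ the anode: E°cell = +1.34 − (+0.00) = +1.34 V, n = 2.
Overall: Cl₂(g) + H₂(g) → 2 Cl⁻(aq) + 2 H⁺(aq)
Q = [Cl⁻]^2·[H⁺]^2 / (P(Cl₂)·P(H₂)); log Q = -7.061.
E = E° − (0.0592/n) log Q = +1.34 − (0.0592/2)(-7.061) = +1.549 V.

+1.549 V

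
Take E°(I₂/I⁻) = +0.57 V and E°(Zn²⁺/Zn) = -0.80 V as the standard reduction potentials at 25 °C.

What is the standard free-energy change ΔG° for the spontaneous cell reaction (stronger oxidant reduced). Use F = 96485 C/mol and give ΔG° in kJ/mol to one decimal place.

I₂/I⁻ (E° = +0.57 V) is the cathode; Zn²⁺/Zn (E° = -0.80 V) is the anode, so E°cell = +1.37 V.
Balancing electrons gives n = 2 (lcm of 2 and 2).
ΔG° = −nFE° = −(2)(96485)(+1.37) = -264,369 J = -264.4 kJ/mol.

-264.4 kJ/mol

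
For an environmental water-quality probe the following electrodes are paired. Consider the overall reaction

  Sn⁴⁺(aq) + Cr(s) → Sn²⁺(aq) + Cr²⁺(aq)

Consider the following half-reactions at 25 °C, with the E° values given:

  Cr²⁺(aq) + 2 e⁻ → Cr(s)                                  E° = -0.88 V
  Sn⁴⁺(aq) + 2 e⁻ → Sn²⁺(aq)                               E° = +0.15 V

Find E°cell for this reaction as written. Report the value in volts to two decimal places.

The Sn⁴⁺/Sn²⁺ couple has the higher reduction potential, so it is the cathode; Cr²⁺/Cr is oxidised at the anode.
E°cell = E°(cathode) − E°(anode) = (+0.15) − (-0.88) = +1.03 V.

+1.03 V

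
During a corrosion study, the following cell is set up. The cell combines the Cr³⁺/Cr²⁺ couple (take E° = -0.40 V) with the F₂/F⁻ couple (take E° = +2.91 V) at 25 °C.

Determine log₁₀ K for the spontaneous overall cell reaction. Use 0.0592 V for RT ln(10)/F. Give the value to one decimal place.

Cathode: F₂/F⁻; anode: Cr³⁺/Cr²⁺. E°cell = +3.31 V, n = 2.
log K = nE°cell / 0.0592 = (2)(+3.31) / 0.0592 = 111.8.

111.8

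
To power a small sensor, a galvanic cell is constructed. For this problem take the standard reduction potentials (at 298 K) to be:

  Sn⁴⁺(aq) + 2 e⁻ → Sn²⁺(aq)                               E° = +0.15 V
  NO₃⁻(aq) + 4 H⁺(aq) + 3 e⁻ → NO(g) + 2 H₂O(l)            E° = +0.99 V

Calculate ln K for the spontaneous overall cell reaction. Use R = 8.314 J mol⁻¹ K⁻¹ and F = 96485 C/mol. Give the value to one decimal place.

Cathode: NO₃⁻/NO; anode: Sn⁴⁺/Sn²⁺. E°cell = (+0.99) − (+0.15) = +0.84 V, with n = 6.
ΔG° = −nFE° = −RT ln K, so ln K = nFE°/(RT) = (6)(96485)(+0.84) / ((8.314)(298)) = 196.275.

196.3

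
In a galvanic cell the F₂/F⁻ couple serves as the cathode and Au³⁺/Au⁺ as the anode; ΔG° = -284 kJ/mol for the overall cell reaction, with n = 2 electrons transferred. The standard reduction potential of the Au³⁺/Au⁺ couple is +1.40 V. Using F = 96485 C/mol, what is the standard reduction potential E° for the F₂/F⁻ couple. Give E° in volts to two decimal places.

E°cell = −ΔG°/(nF) = −(-284×10³)/((2)(96485)) = +1.472 V.
Since F₂/F⁻ is the cathode and Au³⁺/Au⁺ the anode, E°cell = E°(F₂/F⁻) − E°(Au³⁺/Au⁺).
So E°(F₂/F⁻) = E°cell + E°(Au³⁺/Au⁺) = +1.472 + (+1.40) = +2.87 V.

+2.87 V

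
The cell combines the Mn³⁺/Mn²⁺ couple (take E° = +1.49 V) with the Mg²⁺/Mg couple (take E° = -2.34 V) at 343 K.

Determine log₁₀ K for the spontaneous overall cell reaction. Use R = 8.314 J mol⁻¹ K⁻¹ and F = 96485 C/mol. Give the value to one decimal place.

Cathode: Mn³⁺/Mn²⁺; anode: Mg²⁺/Mg. E°cell = (+1.49) − (-2.34) = +3.83 V, with n = 2.
ΔG° = −nFE° = −RT ln K, so ln K = nFE°/(RT) = (2)(96485)(+3.83) / ((8.314)(343)) = 259.170.
log₁₀ K = 259.170 / ln 10 = 112.6.

112.6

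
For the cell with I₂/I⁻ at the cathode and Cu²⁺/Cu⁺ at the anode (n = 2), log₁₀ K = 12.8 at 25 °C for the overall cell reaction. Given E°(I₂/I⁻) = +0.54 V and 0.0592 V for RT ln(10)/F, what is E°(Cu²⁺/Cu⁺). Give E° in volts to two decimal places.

+0.16 V

E°cell = (0.0592/n)·log K = (0.0592/2)(12.8) = +0.379 V.
Since I₂/I⁻ is the cathode and Cu²⁺/Cu⁺ the anode, E°cell = E°(I₂/I⁻) − E°(Cu²⁺/Cu⁺).
So E°(Cu²⁺/Cu⁺) = E°(I₂/I⁻) − E°cell = (+0.54) − (+0.379) = +0.16 V.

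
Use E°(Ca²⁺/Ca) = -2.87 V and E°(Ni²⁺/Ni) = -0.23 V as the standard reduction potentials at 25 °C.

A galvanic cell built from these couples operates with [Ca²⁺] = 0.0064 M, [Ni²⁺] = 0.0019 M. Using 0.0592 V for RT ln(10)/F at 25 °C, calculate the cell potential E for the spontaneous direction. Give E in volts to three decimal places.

Ni²⁺/Ni is the cathode (higher E°), Ca²⁺/Ca the anode: E°cell = -0.23 − (-2.87) = +2.64 V, n = 2.
Overall: Ni²⁺(aq) + Ca(s) → Ni(s) + Ca²⁺(aq)
Q = [Ca²⁺] / ([Ni²⁺]); log Q = 0.527.
E = E° − (0.0592/n) log Q = +2.64 − (0.0592/2)(0.527) = +2.624 V.

+2.624 V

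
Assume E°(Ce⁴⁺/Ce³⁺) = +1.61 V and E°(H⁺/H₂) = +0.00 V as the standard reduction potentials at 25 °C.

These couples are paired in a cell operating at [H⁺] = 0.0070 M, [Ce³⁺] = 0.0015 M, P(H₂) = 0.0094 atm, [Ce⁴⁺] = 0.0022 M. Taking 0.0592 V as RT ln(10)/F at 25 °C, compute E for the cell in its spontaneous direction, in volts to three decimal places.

+1.687 V

Ce⁴⁺/Ce³⁺ is the cathode (higher E°), H⁺/H₂ the anode: E°cell = +1.61 − (+0.00) = +1.61 V, n = 2.
Overall: 2 Ce⁴⁺(aq) + H₂(g) → 2 Ce³⁺(aq) + 2 H⁺(aq)
Q = [Ce³⁺]^2·[H⁺]^2 / ([Ce⁴⁺]^2·P(H₂)); log Q = -2.616.
E = E° − (0.0592/n) log Q = +1.61 − (0.0592/2)(-2.616) = +1.687 V.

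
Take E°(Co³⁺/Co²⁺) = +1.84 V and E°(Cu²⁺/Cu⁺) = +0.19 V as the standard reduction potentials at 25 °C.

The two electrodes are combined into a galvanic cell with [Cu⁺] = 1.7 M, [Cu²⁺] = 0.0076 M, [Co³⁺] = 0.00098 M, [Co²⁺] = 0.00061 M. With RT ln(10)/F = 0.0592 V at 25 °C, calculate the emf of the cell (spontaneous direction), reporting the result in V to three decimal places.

+1.801 V

Co³⁺/Co²⁺ is the cathode (higher E°), Cu²⁺/Cu⁺ the anode: E°cell = +1.84 − (+0.19) = +1.65 V, n = 1.
Overall: Co³⁺(aq) + Cu⁺(aq) → Co²⁺(aq) + Cu²⁺(aq)
Q = [Co²⁺]·[Cu²⁺] / ([Co³⁺]·[Cu⁺]); log Q = -2.556.
E = E° − (0.0592/n) log Q = +1.65 − (0.0592/1)(-2.556) = +1.801 V.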